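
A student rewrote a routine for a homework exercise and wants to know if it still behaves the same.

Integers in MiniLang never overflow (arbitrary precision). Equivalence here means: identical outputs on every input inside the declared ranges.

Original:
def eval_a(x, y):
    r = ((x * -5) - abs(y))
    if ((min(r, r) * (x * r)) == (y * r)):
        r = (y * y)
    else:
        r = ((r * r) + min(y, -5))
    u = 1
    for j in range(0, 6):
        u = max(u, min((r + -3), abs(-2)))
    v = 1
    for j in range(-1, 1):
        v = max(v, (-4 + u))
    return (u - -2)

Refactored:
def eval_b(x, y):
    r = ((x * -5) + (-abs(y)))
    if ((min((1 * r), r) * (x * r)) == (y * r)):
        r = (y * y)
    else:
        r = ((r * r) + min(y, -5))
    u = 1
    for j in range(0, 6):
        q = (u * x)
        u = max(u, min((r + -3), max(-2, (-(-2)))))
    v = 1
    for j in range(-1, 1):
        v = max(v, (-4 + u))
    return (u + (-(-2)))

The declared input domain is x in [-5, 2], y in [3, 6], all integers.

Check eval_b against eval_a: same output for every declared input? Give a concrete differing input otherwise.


This is a faithful refactor — constant usage differs; and local variable names differ; and statement counts differ; and min/max/abs usage differs; and arithmetic usage differs, but the computed results match everywhere.
As a probe, take x=-4, y=3: eval_a runs r = 17; ((min(r, r) * (x * r)) == (y * r)) -> false; r = 284; u = 1; [j=0]; u = 2; [j=1]; u = 2; [j=2]; u = 2; [j=3]; u = 2; [j=4]; u = 2; [j=5]; u = 2; v = 1; [j=-1]; v = 1; [j=0]; v = 1; return 4; eval_b runs r = 17; ((min((1 * r), r) * (x * r)) == (y * r)) -> false; r = 284; u = 1; [j=0]; q = -4; u = 2; [j=1]; q = -8; u = 2; [j=2]; q = -8; u = 2; [j=3]; q = -8; u = 2; [j=4]; q = -8; u = 2; [j=5]; q = -8; u = 2; v = 1; [j=-1]; v = 1; [j=0]; v = 1; return 4; both end at 4.
Every one of the 32 inputs gives matching results.
verdict: equivalent


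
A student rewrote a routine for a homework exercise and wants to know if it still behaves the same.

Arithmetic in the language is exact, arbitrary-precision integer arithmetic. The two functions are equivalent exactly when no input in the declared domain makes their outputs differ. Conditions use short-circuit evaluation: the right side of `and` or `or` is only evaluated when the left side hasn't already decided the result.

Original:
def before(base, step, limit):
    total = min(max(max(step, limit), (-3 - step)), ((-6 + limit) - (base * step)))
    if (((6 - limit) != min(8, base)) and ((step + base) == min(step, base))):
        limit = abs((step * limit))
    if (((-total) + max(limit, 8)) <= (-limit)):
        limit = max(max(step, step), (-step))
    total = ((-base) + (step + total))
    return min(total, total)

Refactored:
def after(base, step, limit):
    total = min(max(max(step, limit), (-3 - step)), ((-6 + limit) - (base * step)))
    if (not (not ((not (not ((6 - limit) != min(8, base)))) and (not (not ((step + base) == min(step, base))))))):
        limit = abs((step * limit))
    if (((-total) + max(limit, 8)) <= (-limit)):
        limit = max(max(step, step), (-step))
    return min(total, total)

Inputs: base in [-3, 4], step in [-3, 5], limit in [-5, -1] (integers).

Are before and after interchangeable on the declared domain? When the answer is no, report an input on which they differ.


Take base=-3, step=-2, limit=-5.
before: total becomes -17; next (((6 - limit) != min(8, base)) and ((step + base) == min(step, base))) evaluates to false; next (((-total) + max(limit, 8)) <= (-limit)) evaluates to false; next total becomes -16; next final value -16
after: total becomes -17; next (not (not ((not (not ((6 - limit) != min(8, base)))) and (not (not ((step + base) == min(step, base))))))) evaluates to false; next (((-total) + max(limit, 8)) <= (-limit)) evaluates to false; next final value -17
-16 and -17 differ, so these are not the same function on this domain.
verdict: not equivalent; witness: base=-3, step=-2, limit=-5


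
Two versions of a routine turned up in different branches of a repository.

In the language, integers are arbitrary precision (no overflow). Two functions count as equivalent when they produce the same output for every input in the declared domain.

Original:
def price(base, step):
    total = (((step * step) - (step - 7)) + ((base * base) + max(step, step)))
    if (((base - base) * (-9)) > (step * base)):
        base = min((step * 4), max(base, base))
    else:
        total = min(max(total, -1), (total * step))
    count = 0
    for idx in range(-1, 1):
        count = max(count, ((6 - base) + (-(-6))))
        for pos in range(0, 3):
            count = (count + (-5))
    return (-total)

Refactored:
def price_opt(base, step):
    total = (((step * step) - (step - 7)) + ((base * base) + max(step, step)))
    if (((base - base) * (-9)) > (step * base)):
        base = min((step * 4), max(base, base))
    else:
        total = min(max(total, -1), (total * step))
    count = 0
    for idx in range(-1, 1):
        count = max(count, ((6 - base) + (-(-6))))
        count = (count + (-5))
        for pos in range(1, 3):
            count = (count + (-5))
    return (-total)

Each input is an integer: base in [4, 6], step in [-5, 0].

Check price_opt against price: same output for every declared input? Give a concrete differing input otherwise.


This is a faithful refactor — statement counts differ; and constant usage differs; and arithmetic usage differs; and loop structure differs, but the computed results match everywhere.
Spot check at base=6, step=-5 — price: total=68, then (((base - base) * (-9)) > (step * base)) is true, then base=-20, then count=0, then (idx=-1), then count=32, then (pos=0), then count=27, then (pos=1), then count=22, then (pos=2), then count=17, then (idx=0), then count=32, then (pos=0), then count=27, then (pos=1), then count=22, then (pos=2), then count=17, then returns -68. price_opt: total=68, then (((base - base) * (-9)) > (step * base)) is true, then base=-20, then count=0, then (idx=-1), then count=32, then count=27, then (pos=1), then count=22, then (pos=2), then count=17, then (idx=0), then count=32, then count=27, then (pos=1), then count=22, then (pos=2), then count=17, then returns -68. Both give -68.
Checked all 18 inputs in the declared domain: the outputs agree on every one.
verdict: equivalent


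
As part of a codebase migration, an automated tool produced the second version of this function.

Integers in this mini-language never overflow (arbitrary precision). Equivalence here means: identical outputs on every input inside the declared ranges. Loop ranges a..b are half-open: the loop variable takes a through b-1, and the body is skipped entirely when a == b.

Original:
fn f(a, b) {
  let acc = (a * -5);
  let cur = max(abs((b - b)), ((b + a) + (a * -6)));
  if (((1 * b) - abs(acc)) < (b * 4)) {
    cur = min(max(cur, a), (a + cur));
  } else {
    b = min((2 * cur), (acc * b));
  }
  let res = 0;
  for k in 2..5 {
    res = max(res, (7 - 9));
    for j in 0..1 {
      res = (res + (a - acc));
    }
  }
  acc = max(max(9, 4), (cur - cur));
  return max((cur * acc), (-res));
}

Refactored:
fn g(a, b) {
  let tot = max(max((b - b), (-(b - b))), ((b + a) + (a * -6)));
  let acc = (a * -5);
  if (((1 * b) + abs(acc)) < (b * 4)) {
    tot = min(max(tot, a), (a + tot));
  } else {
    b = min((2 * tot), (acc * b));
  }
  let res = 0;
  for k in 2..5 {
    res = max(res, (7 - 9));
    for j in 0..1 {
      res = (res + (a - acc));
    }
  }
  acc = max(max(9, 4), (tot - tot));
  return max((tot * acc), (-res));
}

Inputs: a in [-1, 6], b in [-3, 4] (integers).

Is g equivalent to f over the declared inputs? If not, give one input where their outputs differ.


At a=-1, b=-1: f gives 27, g gives 36.
verdict: not equivalent; witness: a=-1, b=-1


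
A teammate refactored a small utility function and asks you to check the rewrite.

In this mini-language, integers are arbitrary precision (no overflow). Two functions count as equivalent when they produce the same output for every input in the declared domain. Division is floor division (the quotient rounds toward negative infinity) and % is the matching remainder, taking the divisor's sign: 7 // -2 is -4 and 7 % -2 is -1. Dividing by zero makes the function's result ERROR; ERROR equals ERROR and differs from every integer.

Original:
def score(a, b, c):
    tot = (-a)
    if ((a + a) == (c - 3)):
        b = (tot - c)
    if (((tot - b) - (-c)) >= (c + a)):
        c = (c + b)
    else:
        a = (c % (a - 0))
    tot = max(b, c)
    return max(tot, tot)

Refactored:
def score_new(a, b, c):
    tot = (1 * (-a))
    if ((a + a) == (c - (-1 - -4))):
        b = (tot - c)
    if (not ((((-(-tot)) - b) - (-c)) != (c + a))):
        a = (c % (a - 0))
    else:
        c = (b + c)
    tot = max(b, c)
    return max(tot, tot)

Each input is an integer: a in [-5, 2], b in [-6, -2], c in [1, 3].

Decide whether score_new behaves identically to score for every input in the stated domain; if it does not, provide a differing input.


Evaluate both at a=1, b=-2, c=1.
score: tot becomes -1; next ((a + a) == (c - 3)) evaluates to false; next (((tot - b) - (-c)) >= (c + a)) evaluates to true; next c becomes -1; next tot becomes -1; next final value -1
score_new: tot becomes -1; next ((a + a) == (c - (-1 - -4))) evaluates to false; next (not ((((-(-tot)) - b) - (-c)) != (c + a))) evaluates to true; next a becomes 0; next tot becomes 1; next final value 1
-1 and 1 differ, so these are not the same function on this domain.
verdict: not equivalent; witness: a=1, b=-2, c=1


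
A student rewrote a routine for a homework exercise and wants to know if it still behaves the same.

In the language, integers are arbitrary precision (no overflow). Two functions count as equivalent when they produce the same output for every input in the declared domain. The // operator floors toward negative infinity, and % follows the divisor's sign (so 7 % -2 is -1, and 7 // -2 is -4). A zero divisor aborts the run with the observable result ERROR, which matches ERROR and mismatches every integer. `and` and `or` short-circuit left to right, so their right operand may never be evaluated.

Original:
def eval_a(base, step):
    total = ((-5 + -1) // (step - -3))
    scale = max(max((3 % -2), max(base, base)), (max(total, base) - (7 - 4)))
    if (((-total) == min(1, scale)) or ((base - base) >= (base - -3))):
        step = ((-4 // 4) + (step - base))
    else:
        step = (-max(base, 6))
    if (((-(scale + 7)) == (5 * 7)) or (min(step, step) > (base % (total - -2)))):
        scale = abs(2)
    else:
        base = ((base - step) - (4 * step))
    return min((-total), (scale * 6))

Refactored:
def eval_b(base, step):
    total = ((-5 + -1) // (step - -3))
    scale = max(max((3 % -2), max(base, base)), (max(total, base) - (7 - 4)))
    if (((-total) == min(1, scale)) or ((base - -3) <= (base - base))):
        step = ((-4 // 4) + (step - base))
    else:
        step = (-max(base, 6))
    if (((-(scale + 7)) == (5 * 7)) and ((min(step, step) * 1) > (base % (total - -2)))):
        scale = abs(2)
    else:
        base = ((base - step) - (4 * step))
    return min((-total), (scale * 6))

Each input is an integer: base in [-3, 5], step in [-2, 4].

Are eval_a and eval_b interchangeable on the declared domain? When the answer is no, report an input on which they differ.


Input base=-3, step=-2: 6 from eval_a versus -6 from eval_b.
verdict: not equivalent; witness: base=-3, step=-2


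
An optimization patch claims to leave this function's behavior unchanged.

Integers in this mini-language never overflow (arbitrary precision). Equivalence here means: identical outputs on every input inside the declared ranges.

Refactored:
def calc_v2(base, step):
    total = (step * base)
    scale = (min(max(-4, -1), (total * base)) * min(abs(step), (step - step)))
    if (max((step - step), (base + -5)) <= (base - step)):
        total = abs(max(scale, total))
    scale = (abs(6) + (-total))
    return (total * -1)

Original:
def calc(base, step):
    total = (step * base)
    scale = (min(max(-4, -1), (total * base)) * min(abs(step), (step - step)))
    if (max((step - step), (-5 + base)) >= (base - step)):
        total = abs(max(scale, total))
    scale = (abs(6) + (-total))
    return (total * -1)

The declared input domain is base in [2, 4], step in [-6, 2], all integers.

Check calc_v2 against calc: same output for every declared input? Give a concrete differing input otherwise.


There is a counterexample at base=2, step=-6: 12 on one side, 0 on the other.
calc: total becomes -12; next scale becomes 0; next (max((step - step), (-5 + base)) >= (base - step)) evaluates to false; next scale becomes 18; next final value 12
calc_v2: total becomes -12; next scale becomes 0; next (max((step - step), (base + -5)) <= (base - step)) evaluates to true; next total becomes 0; next scale becomes 6; next final value 0
verdict: not equivalent; witness: base=2, step=-6


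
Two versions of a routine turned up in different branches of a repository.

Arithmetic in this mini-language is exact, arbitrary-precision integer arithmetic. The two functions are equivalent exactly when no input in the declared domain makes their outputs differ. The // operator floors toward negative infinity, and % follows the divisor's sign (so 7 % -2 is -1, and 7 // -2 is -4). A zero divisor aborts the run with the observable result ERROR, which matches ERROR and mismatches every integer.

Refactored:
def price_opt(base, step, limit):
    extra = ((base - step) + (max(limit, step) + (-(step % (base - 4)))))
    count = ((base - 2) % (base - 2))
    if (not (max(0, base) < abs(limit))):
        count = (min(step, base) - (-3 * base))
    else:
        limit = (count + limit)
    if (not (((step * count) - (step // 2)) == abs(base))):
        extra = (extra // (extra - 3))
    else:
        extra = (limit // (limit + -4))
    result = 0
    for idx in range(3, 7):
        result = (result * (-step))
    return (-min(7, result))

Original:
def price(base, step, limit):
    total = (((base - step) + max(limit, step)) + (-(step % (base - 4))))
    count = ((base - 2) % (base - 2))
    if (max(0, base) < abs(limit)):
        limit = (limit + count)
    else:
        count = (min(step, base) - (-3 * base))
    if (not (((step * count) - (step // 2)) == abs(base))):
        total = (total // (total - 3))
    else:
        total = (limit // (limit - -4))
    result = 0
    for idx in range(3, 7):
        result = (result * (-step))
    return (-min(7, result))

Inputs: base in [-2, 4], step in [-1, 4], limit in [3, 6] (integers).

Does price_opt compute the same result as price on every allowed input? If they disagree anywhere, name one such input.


Not equivalent: base=-1, step=-1, limit=4 separates them (0 vs ERROR).
price: total becomes 5; next count becomes 0; next (max(0, base) < abs(limit)) evaluates to true; next limit becomes 4; next (not (((step * count) - (step // 2)) == abs(base))) evaluates to false; next total becomes 0; next result becomes 0; next at idx=3:; next result becomes 0; next at idx=4:; next result becomes 0; next at idx=5:; next result becomes 0; next at idx=6:; next result becomes 0; next final value 0
price_opt: extra becomes 5; next count becomes 0; next (not (max(0, base) < abs(limit))) evaluates to false; next limit becomes 4; next (not (((step * count) - (step // 2)) == abs(base))) evaluates to false; next hits division by zero so the output is ERROR
verdict: not equivalent; witness: base=-1, step=-1, limit=4


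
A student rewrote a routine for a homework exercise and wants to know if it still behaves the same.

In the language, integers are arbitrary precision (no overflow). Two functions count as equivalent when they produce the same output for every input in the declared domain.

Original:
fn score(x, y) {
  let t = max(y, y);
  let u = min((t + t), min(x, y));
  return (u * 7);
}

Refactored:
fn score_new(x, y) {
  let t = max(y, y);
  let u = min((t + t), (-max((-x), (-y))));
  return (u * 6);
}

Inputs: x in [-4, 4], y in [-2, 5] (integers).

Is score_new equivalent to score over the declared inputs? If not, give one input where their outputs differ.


There is a counterexample at x=-4, y=-2: -28 on one side, -24 on the other.
score: t = -2; u = -4; return -28
score_new: t = -2; u = -4; return -24
verdict: not equivalent; witness: x=-4, y=-2


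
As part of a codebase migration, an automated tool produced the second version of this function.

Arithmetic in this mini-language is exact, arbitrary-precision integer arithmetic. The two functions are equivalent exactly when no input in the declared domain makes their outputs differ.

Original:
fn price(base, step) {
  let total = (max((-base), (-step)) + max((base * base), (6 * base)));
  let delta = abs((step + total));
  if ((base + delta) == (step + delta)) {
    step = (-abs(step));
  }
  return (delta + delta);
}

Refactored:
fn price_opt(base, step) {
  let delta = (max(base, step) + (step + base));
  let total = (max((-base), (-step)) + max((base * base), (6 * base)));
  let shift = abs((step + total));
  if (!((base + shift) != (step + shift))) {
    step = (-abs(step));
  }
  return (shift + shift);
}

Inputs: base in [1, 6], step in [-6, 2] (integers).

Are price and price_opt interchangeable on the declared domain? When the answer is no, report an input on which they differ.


This is a faithful refactor — arithmetic usage differs, min/max/abs usage differs, local variable names differ, boolean connective usage differs, statement counts differ, comparison usage differs, but the computed results match everywhere.
Tracing base=6, step=0: price: total = 36; delta = 36; ((base + delta) == (step + delta)) -> false; return 72 | price_opt: delta = 12; total = 36; shift = 36; (!((base + shift) != (step + shift))) -> false; return 72 — matching result 72.
An exhaustive pass over the 54 declared inputs shows identical outputs.
verdict: equivalent


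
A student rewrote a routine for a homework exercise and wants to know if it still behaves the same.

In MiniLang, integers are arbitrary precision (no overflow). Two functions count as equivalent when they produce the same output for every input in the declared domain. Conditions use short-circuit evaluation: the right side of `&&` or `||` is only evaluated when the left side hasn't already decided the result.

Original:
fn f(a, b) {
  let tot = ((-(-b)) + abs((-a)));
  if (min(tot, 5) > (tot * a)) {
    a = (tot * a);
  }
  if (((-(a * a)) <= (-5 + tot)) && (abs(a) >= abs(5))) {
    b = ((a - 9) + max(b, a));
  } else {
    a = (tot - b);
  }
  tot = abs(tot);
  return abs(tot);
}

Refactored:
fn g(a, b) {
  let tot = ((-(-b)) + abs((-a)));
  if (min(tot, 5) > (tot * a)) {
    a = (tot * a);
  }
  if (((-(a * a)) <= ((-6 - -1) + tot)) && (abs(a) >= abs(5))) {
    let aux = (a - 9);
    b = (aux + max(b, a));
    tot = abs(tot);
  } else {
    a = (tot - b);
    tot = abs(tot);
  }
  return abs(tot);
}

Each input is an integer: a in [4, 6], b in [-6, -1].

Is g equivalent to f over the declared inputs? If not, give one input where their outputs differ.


Changes here: min/max/abs usage differs; also arithmetic usage differs; also statement counts differ; also local variable names differ; also constant usage differs; the full 18-point sweep finds no disagreement.
verdict: equivalent


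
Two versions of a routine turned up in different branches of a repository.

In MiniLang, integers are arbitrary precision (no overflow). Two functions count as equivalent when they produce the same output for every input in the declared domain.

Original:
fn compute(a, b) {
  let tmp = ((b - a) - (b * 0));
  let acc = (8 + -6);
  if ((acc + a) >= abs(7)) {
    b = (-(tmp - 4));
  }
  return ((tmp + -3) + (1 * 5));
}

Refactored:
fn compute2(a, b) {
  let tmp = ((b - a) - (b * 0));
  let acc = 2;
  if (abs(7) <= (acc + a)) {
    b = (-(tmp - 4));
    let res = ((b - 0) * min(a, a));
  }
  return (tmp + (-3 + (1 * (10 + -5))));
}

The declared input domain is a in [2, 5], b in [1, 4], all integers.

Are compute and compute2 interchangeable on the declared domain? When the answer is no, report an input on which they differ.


This is a faithful refactor — statement counts differ, plus constant usage differs, plus arithmetic usage differs, plus comparison usage differs, plus min/max/abs usage differs, plus local variable names differ, but the computed results match everywhere.
Spot check at a=4, b=4 — compute: tmp=0, then acc=2, then ((acc + a) >= abs(7)) is false, then returns 2. compute2: tmp=0, then acc=2, then (abs(7) <= (acc + a)) is false, then returns 2. Both give 2.
Sweeping the whole domain (16 inputs) finds no disagreement.
verdict: equivalent


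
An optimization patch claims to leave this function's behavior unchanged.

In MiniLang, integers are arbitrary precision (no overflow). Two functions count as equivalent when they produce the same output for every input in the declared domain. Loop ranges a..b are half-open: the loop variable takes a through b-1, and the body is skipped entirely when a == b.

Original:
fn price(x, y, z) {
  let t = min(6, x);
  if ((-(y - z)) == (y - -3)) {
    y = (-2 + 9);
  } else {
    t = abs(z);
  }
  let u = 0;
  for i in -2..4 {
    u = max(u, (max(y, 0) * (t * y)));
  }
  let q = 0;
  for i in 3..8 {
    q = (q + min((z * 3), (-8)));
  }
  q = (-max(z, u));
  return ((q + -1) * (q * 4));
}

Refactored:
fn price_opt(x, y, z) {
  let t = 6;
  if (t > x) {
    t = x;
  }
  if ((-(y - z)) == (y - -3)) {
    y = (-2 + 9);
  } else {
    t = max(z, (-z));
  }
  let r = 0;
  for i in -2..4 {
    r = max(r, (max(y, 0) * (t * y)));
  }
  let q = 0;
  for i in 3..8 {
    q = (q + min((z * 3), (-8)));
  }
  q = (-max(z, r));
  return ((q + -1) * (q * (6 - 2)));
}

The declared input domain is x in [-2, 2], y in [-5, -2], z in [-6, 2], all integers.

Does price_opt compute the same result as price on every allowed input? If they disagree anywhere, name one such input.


Side by side, the visible changes include: local variable names differ; and arithmetic usage differs; and branching structure differs; and min/max/abs usage differs; and constant usage differs; and statement counts differ; and comparison usage differs.
As a probe, take x=-1, y=-4, z=1: price runs t=-1, then ((-(y - z)) == (y - -3)) is false, then t=1, then u=0, then (i=-2), then u=0, then (i=-1), then u=0, then (i=0), then u=0, then (i=1), then u=0, then (i=2), then u=0, then (i=3), then u=0, then q=0, then (i=3), then q=-8, then (i=4), then q=-16, then (i=5), then q=-24, then (i=6), then q=-32, then (i=7), then q=-40, then q=-1, then returns 8; price_opt runs t=6, then (t > x) is true, then t=-1, then ((-(y - z)) == (y - -3)) is false, then t=1, then r=0, then (i=-2), then r=0, then (i=-1), then r=0, then (i=0), then r=0, then (i=1), then r=0, then (i=2), then r=0, then (i=3), then r=0, then q=0, then (i=3), then q=-8, then (i=4), then q=-16, then (i=5), then q=-24, then (i=6), then q=-32, then (i=7), then q=-40, then q=-1, then returns 8; both end at 8.
An exhaustive pass over the 180 declared inputs shows identical outputs.
verdict: equivalent


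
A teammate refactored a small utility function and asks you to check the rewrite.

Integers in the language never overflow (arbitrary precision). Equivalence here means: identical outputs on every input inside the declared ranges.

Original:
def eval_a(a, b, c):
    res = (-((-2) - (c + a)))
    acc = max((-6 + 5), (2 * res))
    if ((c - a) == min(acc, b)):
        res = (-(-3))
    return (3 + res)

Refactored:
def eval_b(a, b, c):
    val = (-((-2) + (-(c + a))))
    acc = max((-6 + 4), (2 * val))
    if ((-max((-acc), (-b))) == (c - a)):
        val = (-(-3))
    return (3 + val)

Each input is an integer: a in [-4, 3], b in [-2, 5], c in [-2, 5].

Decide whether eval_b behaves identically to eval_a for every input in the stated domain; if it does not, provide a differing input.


Not equivalent: a=-1, b=-1, c=-2 separates them (6 vs 2).
eval_a: res = -1; acc = -1; ((c - a) == min(acc, b)) -> true; res = 3; return 6
eval_b: val = -1; acc = -2; ((-max((-acc), (-b))) == (c - a)) -> false; return 2
verdict: not equivalent; witness: a=-1, b=-1, c=-2


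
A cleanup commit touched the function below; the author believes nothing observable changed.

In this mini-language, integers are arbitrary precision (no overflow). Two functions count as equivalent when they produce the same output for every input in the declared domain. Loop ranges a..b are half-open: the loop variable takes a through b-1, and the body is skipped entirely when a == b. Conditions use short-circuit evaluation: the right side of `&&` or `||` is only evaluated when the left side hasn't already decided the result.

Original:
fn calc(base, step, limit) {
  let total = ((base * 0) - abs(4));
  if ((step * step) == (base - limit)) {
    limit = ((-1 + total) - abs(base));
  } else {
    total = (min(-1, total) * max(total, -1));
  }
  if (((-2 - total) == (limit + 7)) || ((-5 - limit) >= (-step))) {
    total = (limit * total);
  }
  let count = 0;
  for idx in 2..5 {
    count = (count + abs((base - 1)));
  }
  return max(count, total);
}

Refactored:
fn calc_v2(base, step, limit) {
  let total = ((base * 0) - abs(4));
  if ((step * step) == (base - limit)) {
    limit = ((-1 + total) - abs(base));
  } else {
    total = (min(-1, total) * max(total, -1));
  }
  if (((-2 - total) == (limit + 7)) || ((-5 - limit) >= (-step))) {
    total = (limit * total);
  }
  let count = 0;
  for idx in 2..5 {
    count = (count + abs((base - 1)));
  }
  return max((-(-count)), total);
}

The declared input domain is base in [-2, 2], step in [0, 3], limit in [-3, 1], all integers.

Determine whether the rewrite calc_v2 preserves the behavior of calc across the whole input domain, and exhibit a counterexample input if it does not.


Changes here: same computation, different form; the full 100-point sweep finds no disagreement.
verdict: equivalent


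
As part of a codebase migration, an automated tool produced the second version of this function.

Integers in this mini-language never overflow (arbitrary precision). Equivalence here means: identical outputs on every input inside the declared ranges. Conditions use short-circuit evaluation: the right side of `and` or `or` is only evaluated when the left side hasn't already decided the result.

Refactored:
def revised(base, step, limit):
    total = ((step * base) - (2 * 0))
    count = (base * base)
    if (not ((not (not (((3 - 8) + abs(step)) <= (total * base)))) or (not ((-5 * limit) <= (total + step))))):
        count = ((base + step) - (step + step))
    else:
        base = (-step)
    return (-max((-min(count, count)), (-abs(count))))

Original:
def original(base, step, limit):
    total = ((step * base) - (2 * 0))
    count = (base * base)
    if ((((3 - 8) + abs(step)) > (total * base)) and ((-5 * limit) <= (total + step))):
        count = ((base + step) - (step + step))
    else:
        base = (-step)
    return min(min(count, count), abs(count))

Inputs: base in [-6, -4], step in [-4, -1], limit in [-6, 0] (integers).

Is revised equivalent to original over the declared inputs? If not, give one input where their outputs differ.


Behavior is preserved: although boolean connective usage differs; and comparison usage differs; and min/max/abs usage differs, the outputs never diverge.
One worked example (base=-4, step=-2, limit=-4) — original: total := 8 | count := 16 | ((((3 - 8) + abs(step)) > (total * base)) and ((-5 * limit) <= (total + step))): false | base := 2 | result 16; revised: total := 8 | count := 16 | (not ((not (not (((3 - 8) + abs(step)) <= (total * base)))) or (not ((-5 * limit) <= (total + step))))): false | base := 2 | result 16; agreement on 16.
Checked all 84 inputs in the declared domain: the outputs agree on every one.
verdict: equivalent


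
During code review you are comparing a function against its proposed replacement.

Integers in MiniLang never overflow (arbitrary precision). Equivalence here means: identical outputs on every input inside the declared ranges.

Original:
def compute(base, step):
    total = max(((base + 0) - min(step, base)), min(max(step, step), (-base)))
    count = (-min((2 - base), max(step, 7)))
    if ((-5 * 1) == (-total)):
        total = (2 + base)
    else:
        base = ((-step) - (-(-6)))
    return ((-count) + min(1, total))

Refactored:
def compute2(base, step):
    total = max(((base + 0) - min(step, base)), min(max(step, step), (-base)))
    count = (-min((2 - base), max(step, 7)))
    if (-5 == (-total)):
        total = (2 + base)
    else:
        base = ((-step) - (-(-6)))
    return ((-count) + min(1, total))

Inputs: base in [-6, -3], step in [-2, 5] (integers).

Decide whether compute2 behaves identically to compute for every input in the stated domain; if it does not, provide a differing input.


Equivalent — the differences include constant usage differs, plus arithmetic usage differs, yet no declared input distinguishes the two.
As a probe, take base=-6, step=3: compute runs total := 3 | count := -7 | ((-5 * 1) == (-total)): false | base := -9 | result 8; compute2 runs total := 3 | count := -7 | (-5 == (-total)): false | base := -9 | result 8; both end at 8.
Across all 32 domain points the two functions coincide.
verdict: equivalent


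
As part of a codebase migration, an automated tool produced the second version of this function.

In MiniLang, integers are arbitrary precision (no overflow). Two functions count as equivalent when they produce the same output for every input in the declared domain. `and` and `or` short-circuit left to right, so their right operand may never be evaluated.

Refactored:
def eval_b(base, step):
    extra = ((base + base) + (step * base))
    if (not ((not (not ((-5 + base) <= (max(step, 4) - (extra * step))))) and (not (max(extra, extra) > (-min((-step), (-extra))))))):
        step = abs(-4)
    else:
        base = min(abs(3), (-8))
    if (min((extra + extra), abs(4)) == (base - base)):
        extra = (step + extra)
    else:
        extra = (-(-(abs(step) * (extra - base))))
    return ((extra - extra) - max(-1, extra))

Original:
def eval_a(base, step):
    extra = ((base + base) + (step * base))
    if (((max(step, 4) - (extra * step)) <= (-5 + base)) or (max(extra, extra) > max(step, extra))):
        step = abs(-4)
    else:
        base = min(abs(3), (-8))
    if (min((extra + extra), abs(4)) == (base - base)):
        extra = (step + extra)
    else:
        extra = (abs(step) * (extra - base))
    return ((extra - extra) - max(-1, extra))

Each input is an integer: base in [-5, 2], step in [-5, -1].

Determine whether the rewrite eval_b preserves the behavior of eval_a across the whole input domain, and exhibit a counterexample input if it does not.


Input base=1, step=-4: 1 from eval_a versus -24 from eval_b.
verdict: not equivalent; witness: base=1, step=-4


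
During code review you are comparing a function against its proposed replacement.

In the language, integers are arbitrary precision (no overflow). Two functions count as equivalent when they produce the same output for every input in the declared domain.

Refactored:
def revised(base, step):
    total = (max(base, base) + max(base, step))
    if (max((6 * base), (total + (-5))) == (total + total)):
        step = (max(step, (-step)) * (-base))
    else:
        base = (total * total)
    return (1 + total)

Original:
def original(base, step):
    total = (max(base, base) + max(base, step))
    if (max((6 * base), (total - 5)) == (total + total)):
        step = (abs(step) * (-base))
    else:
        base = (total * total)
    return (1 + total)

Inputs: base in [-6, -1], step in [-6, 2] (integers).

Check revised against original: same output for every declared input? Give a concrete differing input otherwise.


Behavior is preserved: although min/max/abs usage differs; arithmetic usage differs, the outputs never diverge.
Tracing base=-2, step=2: original: total = 0; (max((6 * base), (total - 5)) == (total + total)) -> false; base = 0; return 1 | revised: total = 0; (max((6 * base), (total + (-5))) == (total + total)) -> false; base = 0; return 1 — matching result 1.
Across all 54 domain points the two functions coincide.
verdict: equivalent


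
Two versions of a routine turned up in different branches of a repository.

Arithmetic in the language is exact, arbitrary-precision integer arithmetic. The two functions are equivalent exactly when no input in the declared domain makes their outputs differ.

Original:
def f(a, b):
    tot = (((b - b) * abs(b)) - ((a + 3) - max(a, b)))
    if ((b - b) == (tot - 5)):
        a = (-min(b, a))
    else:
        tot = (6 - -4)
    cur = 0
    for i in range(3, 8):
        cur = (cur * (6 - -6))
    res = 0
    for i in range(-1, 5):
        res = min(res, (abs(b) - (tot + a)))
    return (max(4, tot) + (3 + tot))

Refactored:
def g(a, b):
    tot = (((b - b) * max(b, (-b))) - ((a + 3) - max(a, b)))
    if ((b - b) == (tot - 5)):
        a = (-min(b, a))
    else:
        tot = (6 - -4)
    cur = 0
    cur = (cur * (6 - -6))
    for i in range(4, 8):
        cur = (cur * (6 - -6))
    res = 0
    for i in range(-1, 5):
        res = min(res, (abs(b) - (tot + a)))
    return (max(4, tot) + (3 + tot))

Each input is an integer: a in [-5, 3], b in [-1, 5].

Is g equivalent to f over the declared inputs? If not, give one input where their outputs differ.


Side by side, the visible changes include: constant usage differs, plus loop structure differs, plus statement counts differ, plus arithmetic usage differs, plus min/max/abs usage differs.
One worked example (a=-1, b=2) — f: tot=0, then ((b - b) == (tot - 5)) is false, then tot=10, then cur=0, then (i=3), then cur=0, then (i=4), then cur=0, then (i=5), then cur=0, then (i=6), then cur=0, then (i=7), then cur=0, then res=0, then (i=-1), then res=-7, then (i=0), then res=-7, then (i=1), then res=-7, then (i=2), then res=-7, then (i=3), then res=-7, then (i=4), then res=-7, then returns 23; g: tot=0, then ((b - b) == (tot - 5)) is false, then tot=10, then cur=0, then cur=0, then (i=4), then cur=0, then (i=5), then cur=0, then (i=6), then cur=0, then (i=7), then cur=0, then res=0, then (i=-1), then res=-7, then (i=0), then res=-7, then (i=1), then res=-7, then (i=2), then res=-7, then (i=3), then res=-7, then (i=4), then res=-7, then returns 23; agreement on 23.
An exhaustive pass over the 63 declared inputs shows identical outputs.
verdict: equivalent


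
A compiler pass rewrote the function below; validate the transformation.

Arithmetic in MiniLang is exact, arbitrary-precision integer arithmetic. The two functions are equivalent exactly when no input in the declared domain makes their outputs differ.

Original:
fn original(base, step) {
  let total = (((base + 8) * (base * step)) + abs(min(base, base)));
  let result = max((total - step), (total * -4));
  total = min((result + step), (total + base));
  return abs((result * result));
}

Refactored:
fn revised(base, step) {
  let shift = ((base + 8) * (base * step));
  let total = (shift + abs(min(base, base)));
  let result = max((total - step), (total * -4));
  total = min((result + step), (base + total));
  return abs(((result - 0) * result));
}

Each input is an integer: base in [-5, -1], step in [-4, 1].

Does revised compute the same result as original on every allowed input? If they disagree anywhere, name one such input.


The two versions differ — the changes include arithmetic usage differs; statement counts differ; local variable names differ; constant usage differs.
As a probe, take base=-5, step=-3: original runs total=50, then result=53, then total=45, then returns 2809; revised runs shift=45, then total=50, then result=53, then total=45, then returns 2809; both end at 2809.
Every one of the 30 inputs gives matching results.
verdict: equivalent


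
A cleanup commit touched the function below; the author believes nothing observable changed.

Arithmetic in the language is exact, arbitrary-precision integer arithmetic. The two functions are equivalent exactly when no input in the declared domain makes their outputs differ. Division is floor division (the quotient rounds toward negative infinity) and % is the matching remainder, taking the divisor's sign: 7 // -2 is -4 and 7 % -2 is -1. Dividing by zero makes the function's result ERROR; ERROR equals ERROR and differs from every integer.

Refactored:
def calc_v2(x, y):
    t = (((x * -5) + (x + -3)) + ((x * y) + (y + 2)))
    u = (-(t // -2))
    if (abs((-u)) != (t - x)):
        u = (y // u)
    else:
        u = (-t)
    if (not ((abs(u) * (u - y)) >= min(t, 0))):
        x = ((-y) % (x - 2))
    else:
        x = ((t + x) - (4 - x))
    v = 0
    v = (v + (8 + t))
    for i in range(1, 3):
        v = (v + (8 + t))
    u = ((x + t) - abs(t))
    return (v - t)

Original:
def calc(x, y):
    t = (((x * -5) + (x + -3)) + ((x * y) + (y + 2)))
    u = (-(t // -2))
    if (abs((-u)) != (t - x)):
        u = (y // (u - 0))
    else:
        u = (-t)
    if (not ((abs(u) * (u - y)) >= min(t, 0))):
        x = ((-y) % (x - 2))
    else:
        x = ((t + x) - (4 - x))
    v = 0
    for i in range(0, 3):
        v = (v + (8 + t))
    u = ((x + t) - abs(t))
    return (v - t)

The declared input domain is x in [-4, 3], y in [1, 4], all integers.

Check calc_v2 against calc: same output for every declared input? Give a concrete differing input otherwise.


Comparing the listings, the differences include: loop structure differs; constant usage differs; arithmetic usage differs; statement counts differ.
Tracing x=-2, y=4: calc: t=3, then u=2, then (abs((-u)) != (t - x)) is true, then u=2, then (not ((abs(u) * (u - y)) >= min(t, 0))) is true, then x=0, then v=0, then (i=0), then v=11, then (i=1), then v=22, then (i=2), then v=33, then u=0, then returns 30 | calc_v2: t=3, then u=2, then (abs((-u)) != (t - x)) is true, then u=2, then (not ((abs(u) * (u - y)) >= min(t, 0))) is true, then x=0, then v=0, then v=11, then (i=1), then v=22, then (i=2), then v=33, then u=0, then returns 30 — matching result 30.
Across all 32 domain points the two functions coincide.
verdict: equivalent


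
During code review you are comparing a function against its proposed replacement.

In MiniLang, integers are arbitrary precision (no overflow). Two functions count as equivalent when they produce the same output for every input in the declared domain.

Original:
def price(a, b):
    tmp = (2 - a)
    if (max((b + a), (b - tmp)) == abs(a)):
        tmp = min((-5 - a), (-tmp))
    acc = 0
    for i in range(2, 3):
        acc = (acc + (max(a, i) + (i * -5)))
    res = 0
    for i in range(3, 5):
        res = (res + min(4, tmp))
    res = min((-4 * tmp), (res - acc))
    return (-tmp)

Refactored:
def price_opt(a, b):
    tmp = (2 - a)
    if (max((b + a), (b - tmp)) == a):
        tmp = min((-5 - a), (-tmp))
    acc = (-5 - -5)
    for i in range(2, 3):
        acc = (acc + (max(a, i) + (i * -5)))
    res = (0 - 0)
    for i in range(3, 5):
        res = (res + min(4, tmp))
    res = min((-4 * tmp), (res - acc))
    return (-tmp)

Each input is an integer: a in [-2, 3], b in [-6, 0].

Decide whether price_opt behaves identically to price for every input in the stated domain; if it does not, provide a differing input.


Not equivalent: a=-2, b=0 separates them (-4 vs 4).
price: tmp becomes 4; next (max((b + a), (b - tmp)) == abs(a)) evaluates to false; next acc becomes 0; next at i=2:; next acc becomes -8; next res becomes 0; next at i=3:; next res becomes 4; next at i=4:; next res becomes 8; next res becomes -16; next final value -4
price_opt: tmp becomes 4; next (max((b + a), (b - tmp)) == a) evaluates to true; next tmp becomes -4; next acc becomes 0; next at i=2:; next acc becomes -8; next res becomes 0; next at i=3:; next res becomes -4; next at i=4:; next res becomes -8; next res becomes 0; next final value 4
verdict: not equivalent; witness: a=-2, b=0


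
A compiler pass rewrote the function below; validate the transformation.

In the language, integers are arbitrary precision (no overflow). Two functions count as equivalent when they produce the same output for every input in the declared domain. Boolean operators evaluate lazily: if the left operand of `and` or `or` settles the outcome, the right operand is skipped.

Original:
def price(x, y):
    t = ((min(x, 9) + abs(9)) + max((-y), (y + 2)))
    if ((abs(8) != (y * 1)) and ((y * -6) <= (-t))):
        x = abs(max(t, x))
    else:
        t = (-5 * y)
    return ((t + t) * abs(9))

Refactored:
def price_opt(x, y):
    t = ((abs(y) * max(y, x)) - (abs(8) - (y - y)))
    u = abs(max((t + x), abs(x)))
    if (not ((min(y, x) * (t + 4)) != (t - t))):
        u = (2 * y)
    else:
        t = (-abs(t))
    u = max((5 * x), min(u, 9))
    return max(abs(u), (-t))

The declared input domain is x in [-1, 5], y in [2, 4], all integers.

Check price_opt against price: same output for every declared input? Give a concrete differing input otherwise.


Try x=-1, y=2.
price: t := 12 | ((abs(8) != (y * 1)) and ((y * -6) <= (-t))): true | x := 12 | result 216
price_opt: t := -4 | u := 1 | (not ((min(y, x) * (t + 4)) != (t - t))): true | u := 4 | u := 4 | result 4
216 against 4: the behavior changed.
verdict: not equivalent; witness: x=-1, y=2
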